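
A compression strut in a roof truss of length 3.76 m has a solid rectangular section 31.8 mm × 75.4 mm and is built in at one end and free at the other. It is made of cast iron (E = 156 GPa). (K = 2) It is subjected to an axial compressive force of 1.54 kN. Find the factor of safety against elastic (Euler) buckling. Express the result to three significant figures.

n ≈ 3.57

Buckling occurs about the weak axis: I_min = h·b³/12 with b = 31.8 mm (the shorter side).
I_min = 75.4×31.8³/12 = 2.021×10^5 mm⁴
I = 2.021×10^5 mm⁴ = 2.021×10^-7 m⁴
Effective length L_e = K·L = 2 × 3.76 = 7.520 m
P_cr = π²EI / L_e² = π² × 156×10⁹ × 2.021×10^-7 / 7.520² = 5.501×10^3 N
Factor of safety n = P_cr / P = 5.5012 / 1.54 = 3.57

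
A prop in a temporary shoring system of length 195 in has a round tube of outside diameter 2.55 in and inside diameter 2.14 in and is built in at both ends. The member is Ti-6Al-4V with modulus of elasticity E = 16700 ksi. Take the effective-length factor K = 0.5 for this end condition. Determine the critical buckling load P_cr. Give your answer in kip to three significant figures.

P_cr ≈ 18.1 kip

d_o = 2.55 in, d_i = 2.14 in
I = π(d_o⁴ − d_i⁴)/64 = π(2.55⁴ − 2.140⁴)/64 = 1.046 in⁴
Effective length L_e = K·L = 0.5 × 195 = 97.50 in
P_cr = π²EI / L_e² = π² × 16700×10³ × 1.046 / 97.50² = 1.814×10^4 lb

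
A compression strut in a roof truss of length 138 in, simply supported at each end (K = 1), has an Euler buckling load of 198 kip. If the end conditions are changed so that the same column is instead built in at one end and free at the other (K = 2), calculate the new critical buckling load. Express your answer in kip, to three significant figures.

P_cr ∝ 1/K², so P_cr,new = P_cr,old × (K_old/K_new)² = 198 × (1/2)²
= 198 × 0.2500 = 49.5 kip

P_cr ≈ 49.5 kip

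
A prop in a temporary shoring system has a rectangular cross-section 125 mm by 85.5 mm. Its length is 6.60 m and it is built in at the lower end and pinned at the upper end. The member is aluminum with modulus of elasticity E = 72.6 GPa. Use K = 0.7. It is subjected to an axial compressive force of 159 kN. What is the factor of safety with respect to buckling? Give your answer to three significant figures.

n ≈ 1.37

Buckling occurs about the weak axis: I_min = h·b³/12 with b = 85.5 mm (the shorter side).
I_min = 125×85.5³/12 = 6.511×10^6 mm⁴
I = 6.511×10^6 mm⁴ = 6.511×10^-6 m⁴
Effective length L_e = K·L = 0.7 × 6.60 = 4.620 m
P_cr = π²EI / L_e² = π² × 72.6×10⁹ × 6.511×10^-6 / 4.620² = 2.186×10^5 N
Factor of safety n = P_cr / P = 218.56 / 159 = 1.37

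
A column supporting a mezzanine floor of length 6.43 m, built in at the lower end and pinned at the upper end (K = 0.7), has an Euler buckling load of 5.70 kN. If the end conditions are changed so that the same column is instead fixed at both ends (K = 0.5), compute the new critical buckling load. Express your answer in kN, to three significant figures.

P_cr ∝ 1/K², so P_cr,new = P_cr,old × (K_old/K_new)² = 5.70 × (0.7/0.5)²
= 5.70 × 1.960 = 11.2 kN

P_cr ≈ 11.2 kN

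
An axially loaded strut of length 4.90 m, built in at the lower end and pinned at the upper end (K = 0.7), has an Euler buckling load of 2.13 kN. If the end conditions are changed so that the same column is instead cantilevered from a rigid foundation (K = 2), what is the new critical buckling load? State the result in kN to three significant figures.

P_cr ≈ 0.261 kN

P_cr ∝ 1/K², so P_cr,new = P_cr,old × (K_old/K_new)² = 2.13 × (0.7/2)²
= 2.13 × 0.1225 = 0.261 kN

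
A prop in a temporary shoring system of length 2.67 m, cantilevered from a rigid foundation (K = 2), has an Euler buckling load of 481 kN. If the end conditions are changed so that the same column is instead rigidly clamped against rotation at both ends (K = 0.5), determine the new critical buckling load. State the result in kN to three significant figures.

P_cr ∝ 1/K², so P_cr,new = P_cr,old × (K_old/K_new)² = 481 × (2/0.5)²
= 481 × 16.00 = 7700 kN

P_cr ≈ 7700 kN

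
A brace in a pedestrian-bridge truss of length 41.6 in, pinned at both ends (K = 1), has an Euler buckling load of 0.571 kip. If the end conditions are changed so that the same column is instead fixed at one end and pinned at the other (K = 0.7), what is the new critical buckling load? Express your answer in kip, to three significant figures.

P_cr ≈ 1.17 kip

P_cr ∝ 1/K², so P_cr,new = P_cr,old × (K_old/K_new)² = 0.571 × (1/0.7)²
= 0.571 × 2.041 = 1.17 kip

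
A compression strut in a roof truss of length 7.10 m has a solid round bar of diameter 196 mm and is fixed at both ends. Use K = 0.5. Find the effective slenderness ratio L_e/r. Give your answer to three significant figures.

For a solid circle r = d/4 = 196/4 = 49.00 mm
L_e = K·L = 0.5 × 7.10 m = 3.550 m = 3550.0 mm
λ = L_e / r_min = 3550.0 / 49.00 = 72.4

λ ≈ 72.4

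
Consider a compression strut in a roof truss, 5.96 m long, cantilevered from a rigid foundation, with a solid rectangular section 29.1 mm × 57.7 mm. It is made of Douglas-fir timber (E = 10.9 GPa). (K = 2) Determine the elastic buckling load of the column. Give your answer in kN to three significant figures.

Buckling occurs about the weak axis: I_min = h·b³/12 with b = 29.1 mm (the shorter side).
I_min = 57.7×29.1³/12 = 1.185×10^5 mm⁴
I = 1.185×10^5 mm⁴ = 1.185×10^-7 m⁴
Effective length L_e = K·L = 2 × 5.96 = 11.92 m
P_cr = π²EI / L_e² = π² × 10.9×10⁹ × 1.185×10^-7 / 11.92² = 89.71 N

P_cr ≈ 0.0897 kN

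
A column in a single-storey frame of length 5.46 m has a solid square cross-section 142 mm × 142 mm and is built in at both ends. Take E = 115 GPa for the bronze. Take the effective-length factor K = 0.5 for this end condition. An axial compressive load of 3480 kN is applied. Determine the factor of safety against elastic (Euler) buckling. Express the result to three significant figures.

I = a⁴/12 = 142⁴/12 = 3.388×10^7 mm⁴
I = 3.388×10^7 mm⁴ = 3.388×10^-5 m⁴
Effective length L_e = K·L = 0.5 × 5.46 = 2.730 m
P_cr = π²EI / L_e² = π² × 115×10⁹ × 3.388×10^-5 / 2.730² = 5.160×10^6 N
Factor of safety n = P_cr / P = 5159.9 / 3480 = 1.48

n ≈ 1.48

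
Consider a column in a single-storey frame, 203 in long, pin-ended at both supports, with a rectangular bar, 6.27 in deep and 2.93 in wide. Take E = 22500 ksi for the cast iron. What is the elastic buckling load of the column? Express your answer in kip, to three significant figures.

Buckling occurs about the weak axis: I_min = h·b³/12 with b = 2.93 in (the shorter side).
I_min = 6.27×2.93³/12 = 13.14 in⁴
Effective length L_e = K·L = 1 × 203 = 203.0 in
P_cr = π²EI / L_e² = π² × 22500×10³ × 13.14 / 203.0² = 7.082×10^4 lb

P_cr ≈ 70.8 kip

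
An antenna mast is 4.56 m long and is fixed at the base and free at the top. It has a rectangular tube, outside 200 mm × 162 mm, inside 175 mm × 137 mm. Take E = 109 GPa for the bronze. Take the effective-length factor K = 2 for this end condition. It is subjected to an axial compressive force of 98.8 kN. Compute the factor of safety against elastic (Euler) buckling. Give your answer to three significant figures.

Weak-axis I_min = (h_o·b_o³ − h_i·b_i³)/12 with b_o = 162, b_i = 137.0 mm (shorter outer/inner sides).
I_min = (200×162³ − 175.0×137.0³)/12 = 3.336×10^7 mm⁴
I = 3.336×10^7 mm⁴ = 3.336×10^-5 m⁴
Effective length L_e = K·L = 2 × 4.56 = 9.120 m
P_cr = π²EI / L_e² = π² × 109×10⁹ × 3.336×10^-5 / 9.120² = 4.315×10^5 N
Factor of safety n = P_cr / P = 431.48 / 98.8 = 4.37

n ≈ 4.37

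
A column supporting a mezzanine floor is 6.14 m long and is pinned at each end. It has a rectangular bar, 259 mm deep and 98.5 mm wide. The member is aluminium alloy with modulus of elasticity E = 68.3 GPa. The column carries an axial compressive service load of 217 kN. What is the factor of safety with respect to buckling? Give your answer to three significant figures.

Buckling occurs about the weak axis: I_min = h·b³/12 with b = 98.5 mm (the shorter side).
I_min = 259×98.5³/12 = 2.063×10^7 mm⁴
I = 2.063×10^7 mm⁴ = 2.063×10^-5 m⁴
Effective length L_e = K·L = 1 × 6.14 = 6.140 m
P_cr = π²EI / L_e² = π² × 68.3×10⁹ × 2.063×10^-5 / 6.140² = 3.688×10^5 N
Factor of safety n = P_cr / P = 368.82 / 217 = 1.70

n ≈ 1.70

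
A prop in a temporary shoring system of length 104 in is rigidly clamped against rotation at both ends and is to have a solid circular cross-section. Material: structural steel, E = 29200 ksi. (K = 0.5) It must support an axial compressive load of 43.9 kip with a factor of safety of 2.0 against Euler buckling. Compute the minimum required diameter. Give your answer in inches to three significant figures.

Required P_cr = n·P = 2.0 × 43.9 = 87.80 kip
L_e = K·L = 0.5 × 104 = 52.00 in
Required I = P_cr·L_e²/(π²E) = 8.780×10^4 × 52.00² / (π² × 2.92×10^7) = 0.8238 in⁴
Solid circle: I = πd⁴/64  ⇒  d = (64I/π)^(1/4) = (64×0.8238/π)^(1/4) = 2.02 in

d ≈ 2.02 in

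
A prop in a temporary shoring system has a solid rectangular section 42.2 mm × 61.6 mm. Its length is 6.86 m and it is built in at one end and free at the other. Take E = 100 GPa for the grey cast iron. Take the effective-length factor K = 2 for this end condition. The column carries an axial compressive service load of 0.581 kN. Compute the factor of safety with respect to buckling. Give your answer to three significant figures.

n ≈ 3.48

Buckling occurs about the weak axis: I_min = h·b³/12 with b = 42.2 mm (the shorter side).
I_min = 61.6×42.2³/12 = 3.858×10^5 mm⁴
I = 3.858×10^5 mm⁴ = 3.858×10^-7 m⁴
Effective length L_e = K·L = 2 × 6.86 = 13.72 m
P_cr = π²EI / L_e² = π² × 100×10⁹ × 3.858×10^-7 / 13.72² = 2.023×10^3 N
Factor of safety n = P_cr / P = 2.0227 / 0.581 = 3.48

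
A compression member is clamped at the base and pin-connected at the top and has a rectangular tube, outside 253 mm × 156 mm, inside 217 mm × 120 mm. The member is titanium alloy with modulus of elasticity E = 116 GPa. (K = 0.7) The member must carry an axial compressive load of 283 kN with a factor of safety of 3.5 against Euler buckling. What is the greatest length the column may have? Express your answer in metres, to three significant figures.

L_max ≈ 10.7 m

Weak-axis I_min = (h_o·b_o³ − h_i·b_i³)/12 with b_o = 156, b_i = 120.0 mm (shorter outer/inner sides).
I_min = (253×156³ − 217.0×120.0³)/12 = 4.879×10^7 mm⁴
I = 4.879×10^-5 m⁴
Required critical load P_cr = n·P = 3.5 × 283 = 990.5 kN = 9.905×10^5 N
From P_cr = π²EI/(K·L)²:  L = (1/K)·√(π²EI/P_cr) = (1/0.7)·√(π²×1.16×10^11×4.879×10^-5/9.905×10^5)
L = 10.7 m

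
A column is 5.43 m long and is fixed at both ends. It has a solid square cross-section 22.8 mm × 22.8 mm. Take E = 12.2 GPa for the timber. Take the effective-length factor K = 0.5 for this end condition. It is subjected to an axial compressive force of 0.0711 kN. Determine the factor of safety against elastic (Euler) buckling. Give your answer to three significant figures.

n ≈ 5.17

I = a⁴/12 = 22.8⁴/12 = 2.252×10^4 mm⁴
I = 2.252×10^4 mm⁴ = 2.252×10^-8 m⁴
Effective length L_e = K·L = 0.5 × 5.43 = 2.715 m
P_cr = π²EI / L_e² = π² × 12.2×10⁹ × 2.252×10^-8 / 2.715² = 367.9 N
Factor of safety n = P_cr / P = 0.36786 / 0.0711 = 5.17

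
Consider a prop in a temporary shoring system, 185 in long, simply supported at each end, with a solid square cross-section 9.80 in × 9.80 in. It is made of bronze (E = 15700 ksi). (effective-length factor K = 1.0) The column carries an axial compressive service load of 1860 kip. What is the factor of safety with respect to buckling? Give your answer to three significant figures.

n ≈ 1.87

I = a⁴/12 = 9.80⁴/12 = 768.6 in⁴
Effective length L_e = K·L = 1 × 185 = 185.0 in
P_cr = π²EI / L_e² = π² × 15700×10³ × 768.6 / 185.0² = 3.480×10^6 lb
Factor of safety n = P_cr / P = 3480.0 / 1860 = 1.87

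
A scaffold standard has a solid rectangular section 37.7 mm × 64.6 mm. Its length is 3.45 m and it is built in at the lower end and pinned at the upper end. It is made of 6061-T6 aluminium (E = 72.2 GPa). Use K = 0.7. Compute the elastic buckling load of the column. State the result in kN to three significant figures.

P_cr ≈ 35.2 kN

Buckling occurs about the weak axis: I_min = h·b³/12 with b = 37.7 mm (the shorter side).
I_min = 64.6×37.7³/12 = 2.885×10^5 mm⁴
I = 2.885×10^5 mm⁴ = 2.885×10^-7 m⁴
Effective length L_e = K·L = 0.7 × 3.45 = 2.415 m
P_cr = π²EI / L_e² = π² × 72.2×10⁹ × 2.885×10^-7 / 2.415² = 3.524×10^4 N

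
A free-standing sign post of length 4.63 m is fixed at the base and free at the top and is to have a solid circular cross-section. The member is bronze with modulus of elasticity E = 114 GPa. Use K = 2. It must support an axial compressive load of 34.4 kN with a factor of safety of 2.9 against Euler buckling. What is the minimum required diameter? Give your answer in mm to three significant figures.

Required P_cr = n·P = 2.9 × 34.4 = 99.76 kN
L_e = K·L = 2 × 4.63 = 9.260 m
Required I = P_cr·L_e²/(π²E) = 9.976×10^4 × 9.260² / (π² × 1.14×10^11) = 7.603×10^-6 m⁴
I_req = 7.603×10^6 mm⁴
Solid circle: I = πd⁴/64  ⇒  d = (64I/π)^(1/4) = (64×7.603×10^6/π)^(1/4) = 112 mm

d ≈ 112 mm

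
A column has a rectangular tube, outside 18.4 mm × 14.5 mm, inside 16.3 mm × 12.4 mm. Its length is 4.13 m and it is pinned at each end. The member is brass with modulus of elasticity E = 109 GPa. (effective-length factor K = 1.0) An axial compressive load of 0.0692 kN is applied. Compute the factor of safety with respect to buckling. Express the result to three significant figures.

n ≈ 1.90

Weak-axis I_min = (h_o·b_o³ − h_i·b_i³)/12 with b_o = 14.5, b_i = 12.40 mm (shorter outer/inner sides).
I_min = (18.4×14.5³ − 16.30×12.40³)/12 = 2.085×10^3 mm⁴
I = 2.085×10^3 mm⁴ = 2.085×10^-9 m⁴
Effective length L_e = K·L = 1 × 4.13 = 4.130 m
P_cr = π²EI / L_e² = π² × 109×10⁹ × 2.085×10^-9 / 4.130² = 131.5 N
Factor of safety n = P_cr / P = 0.13148 / 0.0692 = 1.90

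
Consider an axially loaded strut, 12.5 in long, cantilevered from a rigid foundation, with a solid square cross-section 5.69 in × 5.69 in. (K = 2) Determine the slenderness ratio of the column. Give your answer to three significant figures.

λ ≈ 15.2

For a square r = a/√12 = 5.69/√12 = 1.643 in
L_e = K·L = 2 × 12.5 = 25.00 in
λ = L_e / r_min = 25.000 / 1.643 = 15.2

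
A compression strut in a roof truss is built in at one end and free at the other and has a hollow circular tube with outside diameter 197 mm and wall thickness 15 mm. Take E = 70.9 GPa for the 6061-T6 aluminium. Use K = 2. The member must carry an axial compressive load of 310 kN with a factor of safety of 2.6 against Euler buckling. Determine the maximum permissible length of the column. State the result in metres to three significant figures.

Inner diameter d_i = 197 − 2×15 = 167.0 mm
I = π(d_o⁴ − d_i⁴)/64 = π(197⁴ − 167.0⁴)/64 = 3.575×10^7 mm⁴
I = 3.575×10^-5 m⁴
Required critical load P_cr = n·P = 2.6 × 310 = 806.0 kN = 8.060×10^5 N
From P_cr = π²EI/(K·L)²:  L = (1/K)·√(π²EI/P_cr) = (1/2)·√(π²×7.09×10^10×3.575×10^-5/8.060×10^5)
L = 2.79 m

L_max ≈ 2.79 m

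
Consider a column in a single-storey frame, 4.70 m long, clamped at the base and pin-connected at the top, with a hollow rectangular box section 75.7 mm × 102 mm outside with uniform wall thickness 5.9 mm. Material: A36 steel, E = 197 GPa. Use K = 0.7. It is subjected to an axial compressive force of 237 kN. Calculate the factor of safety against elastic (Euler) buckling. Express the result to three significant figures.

n ≈ 1.31

Inner dimensions: h_i = 102 − 2×5.9 = 90.20 mm, b_i = 75.7 − 2×5.9 = 63.90 mm
Weak-axis I_min = (h_o·b_o³ − h_i·b_i³)/12 with b_o = 75.7, b_i = 63.90 mm (shorter outer/inner sides).
I_min = (102×75.7³ − 90.20×63.90³)/12 = 1.726×10^6 mm⁴
I = 1.726×10^6 mm⁴ = 1.726×10^-6 m⁴
Effective length L_e = K·L = 0.7 × 4.70 = 3.290 m
P_cr = π²EI / L_e² = π² × 197×10⁹ × 1.726×10^-6 / 3.290² = 3.100×10^5 N
Factor of safety n = P_cr / P = 310.05 / 237 = 1.31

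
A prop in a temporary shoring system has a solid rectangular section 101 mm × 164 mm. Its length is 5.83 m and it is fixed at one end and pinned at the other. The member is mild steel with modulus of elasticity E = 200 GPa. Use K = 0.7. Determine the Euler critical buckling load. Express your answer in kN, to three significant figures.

P_cr ≈ 1670 kN

Buckling occurs about the weak axis: I_min = h·b³/12 with b = 101 mm (the shorter side).
I_min = 164×101³/12 = 1.408×10^7 mm⁴
I = 1.408×10^7 mm⁴ = 1.408×10^-5 m⁴
Effective length L_e = K·L = 0.7 × 5.83 = 4.081 m
P_cr = π²EI / L_e² = π² × 200×10⁹ × 1.408×10^-5 / 4.081² = 1.669×10^6 N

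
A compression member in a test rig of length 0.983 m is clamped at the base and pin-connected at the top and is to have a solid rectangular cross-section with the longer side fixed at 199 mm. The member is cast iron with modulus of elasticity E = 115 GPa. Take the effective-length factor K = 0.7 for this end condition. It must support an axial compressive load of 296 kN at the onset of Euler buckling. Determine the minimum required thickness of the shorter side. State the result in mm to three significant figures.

L_e = K·L = 0.7 × 0.983 = 0.6881 m
Required I = P_cr·L_e²/(π²E) = 2.960×10^5 × 0.6881² / (π² × 1.15×10^11) = 1.235×10^-7 m⁴
I_req = 1.235×10^5 mm⁴
Rectangle, weak axis: I_min = h·b³/12 with h = 199 mm fixed  ⇒  b = (12I/h)^(1/3) = 19.5 mm

b ≈ 19.5 mm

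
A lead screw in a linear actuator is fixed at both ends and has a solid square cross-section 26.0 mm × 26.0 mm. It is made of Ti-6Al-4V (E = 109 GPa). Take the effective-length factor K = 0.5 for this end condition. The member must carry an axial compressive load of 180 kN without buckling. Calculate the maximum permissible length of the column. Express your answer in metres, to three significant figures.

I = a⁴/12 = 26.0⁴/12 = 3.808×10^4 mm⁴
I = 3.808×10^-8 m⁴
At the buckling limit P_cr = P = 1.800×10^5 N
From P_cr = π²EI/(K·L)²:  L = (1/K)·√(π²EI/P_cr) = (1/0.5)·√(π²×1.09×10^11×3.808×10^-8/1.800×10^5)
L = 0.954 m

L_max ≈ 0.954 m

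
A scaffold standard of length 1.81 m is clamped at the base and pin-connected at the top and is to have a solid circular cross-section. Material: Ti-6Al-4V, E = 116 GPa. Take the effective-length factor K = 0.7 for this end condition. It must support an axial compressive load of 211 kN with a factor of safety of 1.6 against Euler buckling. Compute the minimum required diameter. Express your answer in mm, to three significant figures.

Required P_cr = n·P = 1.6 × 211 = 337.6 kN
L_e = K·L = 0.7 × 1.81 = 1.267 m
Required I = P_cr·L_e²/(π²E) = 3.376×10^5 × 1.267² / (π² × 1.16×10^11) = 4.734×10^-7 m⁴
I_req = 4.734×10^5 mm⁴
Solid circle: I = πd⁴/64  ⇒  d = (64I/π)^(1/4) = (64×4.734×10^5/π)^(1/4) = 55.7 mm

d ≈ 55.7 mm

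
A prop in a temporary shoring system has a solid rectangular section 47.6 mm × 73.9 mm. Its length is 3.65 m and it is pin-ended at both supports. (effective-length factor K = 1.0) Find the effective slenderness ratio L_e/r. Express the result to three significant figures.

λ ≈ 266

For a rectangle r_min = b/√12 = 47.6/√12 = 13.74 mm
L_e = K·L = 1 × 3.65 m = 3.650 m = 3650.0 mm
λ = L_e / r_min = 3650.0 / 13.74 = 266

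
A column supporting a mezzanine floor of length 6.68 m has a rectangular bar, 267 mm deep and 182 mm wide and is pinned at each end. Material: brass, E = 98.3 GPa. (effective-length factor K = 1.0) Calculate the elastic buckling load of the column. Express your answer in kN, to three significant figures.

Buckling occurs about the weak axis: I_min = h·b³/12 with b = 182 mm (the shorter side).
I_min = 267×182³/12 = 1.341×10^8 mm⁴
I = 1.341×10^8 mm⁴ = 1.341×10^-4 m⁴
Effective length L_e = K·L = 1 × 6.68 = 6.680 m
P_cr = π²EI / L_e² = π² × 98.3×10⁹ × 1.341×10^-4 / 6.680² = 2.916×10^6 N

P_cr ≈ 2920 kN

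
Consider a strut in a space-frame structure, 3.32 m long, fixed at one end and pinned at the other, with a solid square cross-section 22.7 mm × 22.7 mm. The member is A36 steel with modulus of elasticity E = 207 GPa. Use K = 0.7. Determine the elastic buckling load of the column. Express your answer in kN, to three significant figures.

P_cr ≈ 8.37 kN

I = a⁴/12 = 22.7⁴/12 = 2.213×10^4 mm⁴
I = 2.213×10^4 mm⁴ = 2.213×10^-8 m⁴
Effective length L_e = K·L = 0.7 × 3.32 = 2.324 m
P_cr = π²EI / L_e² = π² × 207×10⁹ × 2.213×10^-8 / 2.324² = 8.370×10^3 N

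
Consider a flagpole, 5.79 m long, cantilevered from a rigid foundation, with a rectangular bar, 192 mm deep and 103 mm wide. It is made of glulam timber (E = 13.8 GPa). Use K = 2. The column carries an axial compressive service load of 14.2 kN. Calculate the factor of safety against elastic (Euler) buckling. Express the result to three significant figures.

Buckling occurs about the weak axis: I_min = h·b³/12 with b = 103 mm (the shorter side).
I_min = 192×103³/12 = 1.748×10^7 mm⁴
I = 1.748×10^7 mm⁴ = 1.748×10^-5 m⁴
Effective length L_e = K·L = 2 × 5.79 = 11.58 m
P_cr = π²EI / L_e² = π² × 13.8×10⁹ × 1.748×10^-5 / 11.58² = 1.776×10^4 N
Factor of safety n = P_cr / P = 17.758 / 14.2 = 1.25

n ≈ 1.25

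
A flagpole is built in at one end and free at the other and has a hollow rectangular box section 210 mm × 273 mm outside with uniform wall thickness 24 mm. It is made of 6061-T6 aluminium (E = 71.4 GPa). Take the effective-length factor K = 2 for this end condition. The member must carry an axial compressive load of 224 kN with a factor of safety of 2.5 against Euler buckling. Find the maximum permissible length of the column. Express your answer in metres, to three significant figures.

L_max ≈ 6.42 m

Inner dimensions: h_i = 273 − 2×24 = 225.0 mm, b_i = 210 − 2×24 = 162.0 mm
Weak-axis I_min = (h_o·b_o³ − h_i·b_i³)/12 with b_o = 210, b_i = 162.0 mm (shorter outer/inner sides).
I_min = (273×210³ − 225.0×162.0³)/12 = 1.310×10^8 mm⁴
I = 1.310×10^-4 m⁴
Required critical load P_cr = n·P = 2.5 × 224 = 560.0 kN = 5.600×10^5 N
From P_cr = π²EI/(K·L)²:  L = (1/K)·√(π²EI/P_cr) = (1/2)·√(π²×7.14×10^10×1.310×10^-4/5.600×10^5)
L = 6.42 m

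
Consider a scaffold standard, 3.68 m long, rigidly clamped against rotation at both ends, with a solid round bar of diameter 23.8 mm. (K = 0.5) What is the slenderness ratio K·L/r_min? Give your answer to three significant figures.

I = πd⁴/64 = π×23.8⁴/64 = 1.575×10^4 mm⁴
A = 444.9 mm²;  r_min = √(I/A) = √(1.575×10^4/444.9) = 5.950 mm
L_e = K·L = 0.5 × 3.68 m = 1.840 m = 1840.0 mm
λ = L_e / r_min = 1840.0 / 5.950 = 309

λ ≈ 309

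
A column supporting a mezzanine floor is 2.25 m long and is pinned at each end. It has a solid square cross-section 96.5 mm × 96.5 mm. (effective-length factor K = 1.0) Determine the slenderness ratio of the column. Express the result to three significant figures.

For a square r = a/√12 = 96.5/√12 = 27.86 mm
L_e = K·L = 1 × 2.25 m = 2.250 m = 2250.0 mm
λ = L_e / r_min = 2250.0 / 27.86 = 80.8

λ ≈ 80.8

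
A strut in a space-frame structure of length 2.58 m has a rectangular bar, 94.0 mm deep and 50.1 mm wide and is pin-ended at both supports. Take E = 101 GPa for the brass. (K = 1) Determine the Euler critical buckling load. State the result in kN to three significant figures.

Buckling occurs about the weak axis: I_min = h·b³/12 with b = 50.1 mm (the shorter side).
I_min = 94.0×50.1³/12 = 9.851×10^5 mm⁴
I = 9.851×10^5 mm⁴ = 9.851×10^-7 m⁴
Effective length L_e = K·L = 1 × 2.58 = 2.580 m
P_cr = π²EI / L_e² = π² × 101×10⁹ × 9.851×10^-7 / 2.580² = 1.475×10^5 N

P_cr ≈ 148 kN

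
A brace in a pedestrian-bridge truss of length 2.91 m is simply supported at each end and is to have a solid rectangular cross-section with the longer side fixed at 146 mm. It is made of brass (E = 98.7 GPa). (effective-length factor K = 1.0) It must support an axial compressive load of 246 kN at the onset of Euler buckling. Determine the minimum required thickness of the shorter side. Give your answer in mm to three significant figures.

L_e = K·L = 1 × 2.91 = 2.910 m
Required I = P_cr·L_e²/(π²E) = 2.460×10^5 × 2.910² / (π² × 9.87×10^10) = 2.138×10^-6 m⁴
I_req = 2.138×10^6 mm⁴
Rectangle, weak axis: I_min = h·b³/12 with h = 146 mm fixed  ⇒  b = (12I/h)^(1/3) = 56.0 mm

b ≈ 56.0 mm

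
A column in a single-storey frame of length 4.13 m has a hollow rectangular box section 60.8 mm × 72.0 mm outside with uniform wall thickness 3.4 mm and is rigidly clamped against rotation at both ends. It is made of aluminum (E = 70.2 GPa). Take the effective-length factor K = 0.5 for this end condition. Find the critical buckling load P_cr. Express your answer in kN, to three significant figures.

Inner dimensions: h_i = 72.0 − 2×3.4 = 65.20 mm, b_i = 60.8 − 2×3.4 = 54.00 mm
Weak-axis I_min = (h_o·b_o³ − h_i·b_i³)/12 with b_o = 60.8, b_i = 54.00 mm (shorter outer/inner sides).
I_min = (72.0×60.8³ − 65.20×54.00³)/12 = 4.930×10^5 mm⁴
I = 4.930×10^5 mm⁴ = 4.930×10^-7 m⁴
Effective length L_e = K·L = 0.5 × 4.13 = 2.065 m
P_cr = π²EI / L_e² = π² × 70.2×10⁹ × 4.930×10^-7 / 2.065² = 8.010×10^4 N

P_cr ≈ 80.1 kN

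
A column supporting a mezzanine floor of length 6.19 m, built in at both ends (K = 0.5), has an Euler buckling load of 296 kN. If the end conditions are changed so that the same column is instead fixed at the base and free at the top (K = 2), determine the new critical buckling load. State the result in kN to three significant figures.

P_cr ∝ 1/K², so P_cr,new = P_cr,old × (K_old/K_new)² = 296 × (0.5/2)²
= 296 × 0.06250 = 18.5 kN

P_cr ≈ 18.5 kN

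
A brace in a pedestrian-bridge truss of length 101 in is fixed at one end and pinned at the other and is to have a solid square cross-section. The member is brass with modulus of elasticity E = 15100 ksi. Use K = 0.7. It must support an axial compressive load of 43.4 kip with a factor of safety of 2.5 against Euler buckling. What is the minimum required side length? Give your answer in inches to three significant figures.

a ≈ 2.57 in

Required P_cr = n·P = 2.5 × 43.4 = 108.5 kip
L_e = K·L = 0.7 × 101 = 70.70 in
Required I = P_cr·L_e²/(π²E) = 1.085×10^5 × 70.70² / (π² × 1.51×10^7) = 3.639 in⁴
Solid square: I = a⁴/12  ⇒  a = (12I)^(1/4) = (12×3.639)^(1/4) = 2.57 in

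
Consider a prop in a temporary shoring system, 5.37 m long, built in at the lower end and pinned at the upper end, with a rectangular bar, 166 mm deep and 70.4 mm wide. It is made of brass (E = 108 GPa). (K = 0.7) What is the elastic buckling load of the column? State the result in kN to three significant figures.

Buckling occurs about the weak axis: I_min = h·b³/12 with b = 70.4 mm (the shorter side).
I_min = 166×70.4³/12 = 4.827×10^6 mm⁴
I = 4.827×10^6 mm⁴ = 4.827×10^-6 m⁴
Effective length L_e = K·L = 0.7 × 5.37 = 3.759 m
P_cr = π²EI / L_e² = π² × 108×10⁹ × 4.827×10^-6 / 3.759² = 3.641×10^5 N

P_cr ≈ 364 kN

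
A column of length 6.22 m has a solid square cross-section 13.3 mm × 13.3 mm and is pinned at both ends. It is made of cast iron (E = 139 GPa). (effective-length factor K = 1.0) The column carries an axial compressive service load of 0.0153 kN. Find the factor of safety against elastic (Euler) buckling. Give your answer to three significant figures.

I = a⁴/12 = 13.3⁴/12 = 2.608×10^3 mm⁴
I = 2.608×10^3 mm⁴ = 2.608×10^-9 m⁴
Effective length L_e = K·L = 1 × 6.22 = 6.220 m
P_cr = π²EI / L_e² = π² × 139×10⁹ × 2.608×10^-9 / 6.220² = 92.46 N
Factor of safety n = P_cr / P = 0.092461 / 0.0153 = 6.04

n ≈ 6.04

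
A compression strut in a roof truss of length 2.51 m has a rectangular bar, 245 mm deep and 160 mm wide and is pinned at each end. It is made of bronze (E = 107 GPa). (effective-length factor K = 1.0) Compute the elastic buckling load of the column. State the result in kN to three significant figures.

Buckling occurs about the weak axis: I_min = h·b³/12 with b = 160 mm (the shorter side).
I_min = 245×160³/12 = 8.363×10^7 mm⁴
I = 8.363×10^7 mm⁴ = 8.363×10^-5 m⁴
Effective length L_e = K·L = 1 × 2.51 = 2.510 m
P_cr = π²EI / L_e² = π² × 107×10⁹ × 8.363×10^-5 / 2.510² = 1.402×10^7 N

P_cr ≈ 14000 kN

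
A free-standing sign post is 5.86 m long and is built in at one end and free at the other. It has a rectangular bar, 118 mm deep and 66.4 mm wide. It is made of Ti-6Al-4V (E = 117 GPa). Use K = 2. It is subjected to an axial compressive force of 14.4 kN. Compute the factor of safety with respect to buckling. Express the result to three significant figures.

n ≈ 1.68

Buckling occurs about the weak axis: I_min = h·b³/12 with b = 66.4 mm (the shorter side).
I_min = 118×66.4³/12 = 2.879×10^6 mm⁴
I = 2.879×10^6 mm⁴ = 2.879×10^-6 m⁴
Effective length L_e = K·L = 2 × 5.86 = 11.72 m
P_cr = π²EI / L_e² = π² × 117×10⁹ × 2.879×10^-6 / 11.72² = 2.420×10^4 N
Factor of safety n = P_cr / P = 24.201 / 14.4 = 1.68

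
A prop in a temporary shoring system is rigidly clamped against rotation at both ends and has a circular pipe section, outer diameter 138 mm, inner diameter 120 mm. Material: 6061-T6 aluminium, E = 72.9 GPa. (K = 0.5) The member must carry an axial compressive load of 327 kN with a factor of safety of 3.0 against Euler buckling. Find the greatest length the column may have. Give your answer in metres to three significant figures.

d_o = 138 mm, d_i = 120 mm
I = π(d_o⁴ − d_i⁴)/64 = π(138⁴ − 120.0⁴)/64 = 7.624×10^6 mm⁴
I = 7.624×10^-6 m⁴
Required critical load P_cr = n·P = 3.0 × 327 = 981.0 kN = 9.810×10^5 N
From P_cr = π²EI/(K·L)²:  L = (1/K)·√(π²EI/P_cr) = (1/0.5)·√(π²×7.29×10^10×7.624×10^-6/9.810×10^5)
L = 4.73 m

L_max ≈ 4.73 m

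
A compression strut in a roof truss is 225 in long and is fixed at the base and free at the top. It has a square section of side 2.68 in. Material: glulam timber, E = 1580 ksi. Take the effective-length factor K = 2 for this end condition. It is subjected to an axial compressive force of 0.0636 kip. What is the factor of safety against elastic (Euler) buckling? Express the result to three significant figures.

I = a⁴/12 = 2.68⁴/12 = 4.299 in⁴
Effective length L_e = K·L = 2 × 225 = 450.0 in
P_cr = π²EI / L_e² = π² × 1580×10³ × 4.299 / 450.0² = 331.0 lb
Factor of safety n = P_cr / P = 0.33105 / 0.0636 = 5.21

n ≈ 5.21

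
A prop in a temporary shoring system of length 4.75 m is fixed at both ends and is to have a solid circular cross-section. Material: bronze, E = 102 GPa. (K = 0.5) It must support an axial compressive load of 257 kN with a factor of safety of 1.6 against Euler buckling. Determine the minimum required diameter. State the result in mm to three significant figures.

Required P_cr = n·P = 1.6 × 257 = 411.2 kN
L_e = K·L = 0.5 × 4.75 = 2.375 m
Required I = P_cr·L_e²/(π²E) = 4.112×10^5 × 2.375² / (π² × 1.02×10^11) = 2.304×10^-6 m⁴
I_req = 2.304×10^6 mm⁴
Solid circle: I = πd⁴/64  ⇒  d = (64I/π)^(1/4) = (64×2.304×10^6/π)^(1/4) = 82.8 mm

d ≈ 82.8 mm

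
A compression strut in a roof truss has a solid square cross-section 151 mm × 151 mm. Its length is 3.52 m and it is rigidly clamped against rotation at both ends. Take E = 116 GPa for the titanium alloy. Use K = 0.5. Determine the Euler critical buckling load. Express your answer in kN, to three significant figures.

P_cr ≈ 16000 kN

I = a⁴/12 = 151⁴/12 = 4.332×10^7 mm⁴
I = 4.332×10^7 mm⁴ = 4.332×10^-5 m⁴
Effective length L_e = K·L = 0.5 × 3.52 = 1.760 m
P_cr = π²EI / L_e² = π² × 116×10⁹ × 4.332×10^-5 / 1.760² = 1.601×10^7 N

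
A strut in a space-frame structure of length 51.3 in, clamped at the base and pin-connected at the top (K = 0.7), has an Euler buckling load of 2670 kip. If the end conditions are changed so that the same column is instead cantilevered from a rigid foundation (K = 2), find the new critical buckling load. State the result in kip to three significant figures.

P_cr ≈ 327 kip

P_cr ∝ 1/K², so P_cr,new = P_cr,old × (K_old/K_new)² = 2670 × (0.7/2)²
= 2670 × 0.1225 = 327 kip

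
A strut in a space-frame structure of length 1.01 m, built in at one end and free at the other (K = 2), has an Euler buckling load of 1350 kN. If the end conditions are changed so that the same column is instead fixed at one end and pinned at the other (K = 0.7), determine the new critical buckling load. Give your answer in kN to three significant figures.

P_cr ∝ 1/K², so P_cr,new = P_cr,old × (K_old/K_new)² = 1350 × (2/0.7)²
= 1350 × 8.163 = 11000 kN

P_cr ≈ 11000 kN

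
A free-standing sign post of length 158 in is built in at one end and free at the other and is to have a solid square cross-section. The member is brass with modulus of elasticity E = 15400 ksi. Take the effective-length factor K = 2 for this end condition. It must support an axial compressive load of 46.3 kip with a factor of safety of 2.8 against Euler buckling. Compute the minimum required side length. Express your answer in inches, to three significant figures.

Required P_cr = n·P = 2.8 × 46.3 = 129.6 kip
L_e = K·L = 2 × 158 = 316.0 in
Required I = P_cr·L_e²/(π²E) = 1.296×10^5 × 316.0² / (π² × 1.54×10^7) = 85.17 in⁴
Solid square: I = a⁴/12  ⇒  a = (12I)^(1/4) = (12×85.17)^(1/4) = 5.65 in

a ≈ 5.65 in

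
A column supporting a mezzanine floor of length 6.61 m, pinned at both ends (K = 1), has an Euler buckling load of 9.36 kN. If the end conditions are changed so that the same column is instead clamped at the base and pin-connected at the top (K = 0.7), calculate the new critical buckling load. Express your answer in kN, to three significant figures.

P_cr ∝ 1/K², so P_cr,new = P_cr,old × (K_old/K_new)² = 9.36 × (1/0.7)²
= 9.36 × 2.041 = 19.1 kN

P_cr ≈ 19.1 kN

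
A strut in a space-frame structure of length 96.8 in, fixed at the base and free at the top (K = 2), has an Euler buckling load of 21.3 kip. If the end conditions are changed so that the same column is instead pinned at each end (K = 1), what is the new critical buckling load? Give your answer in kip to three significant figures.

P_cr ∝ 1/K², so P_cr,new = P_cr,old × (K_old/K_new)² = 21.3 × (2/1)²
= 21.3 × 4.000 = 85.2 kip

P_cr ≈ 85.2 kip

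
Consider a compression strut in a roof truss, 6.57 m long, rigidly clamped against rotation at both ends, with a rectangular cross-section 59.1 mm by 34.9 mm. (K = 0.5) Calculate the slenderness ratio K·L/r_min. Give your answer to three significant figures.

λ ≈ 326

For a rectangle r_min = b/√12 = 34.9/√12 = 10.07 mm
L_e = K·L = 0.5 × 6.57 m = 3.285 m = 3285.0 mm
λ = L_e / r_min = 3285.0 / 10.07 = 326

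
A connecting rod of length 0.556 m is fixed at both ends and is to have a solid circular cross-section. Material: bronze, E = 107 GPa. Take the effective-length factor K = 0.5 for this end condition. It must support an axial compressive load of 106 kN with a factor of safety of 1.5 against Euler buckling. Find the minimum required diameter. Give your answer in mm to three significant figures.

Required P_cr = n·P = 1.5 × 106 = 159.0 kN
L_e = K·L = 0.5 × 0.556 = 0.2780 m
Required I = P_cr·L_e²/(π²E) = 1.590×10^5 × 0.2780² / (π² × 1.07×10^11) = 1.164×10^-8 m⁴
I_req = 1.164×10^4 mm⁴
Solid circle: I = πd⁴/64  ⇒  d = (64I/π)^(1/4) = (64×1.164×10^4/π)^(1/4) = 22.1 mm

d ≈ 22.1 mm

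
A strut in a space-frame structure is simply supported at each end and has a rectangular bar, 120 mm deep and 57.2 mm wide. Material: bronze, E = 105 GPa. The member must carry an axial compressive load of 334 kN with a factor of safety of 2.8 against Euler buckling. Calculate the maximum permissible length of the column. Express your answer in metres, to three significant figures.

L_max ≈ 1.44 m

Buckling occurs about the weak axis: I_min = h·b³/12 with b = 57.2 mm (the shorter side).
I_min = 120×57.2³/12 = 1.871×10^6 mm⁴
I = 1.871×10^-6 m⁴
Required critical load P_cr = n·P = 2.8 × 334 = 935.2 kN = 9.352×10^5 N
From P_cr = π²EI/(K·L)²:  L = (1/K)·√(π²EI/P_cr) = (1/1)·√(π²×1.05×10^11×1.871×10^-6/9.352×10^5)
L = 1.44 m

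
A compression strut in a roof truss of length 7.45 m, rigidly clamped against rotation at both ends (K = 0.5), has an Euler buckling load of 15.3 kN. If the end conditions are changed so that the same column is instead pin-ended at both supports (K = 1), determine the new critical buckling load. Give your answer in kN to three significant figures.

P_cr ∝ 1/K², so P_cr,new = P_cr,old × (K_old/K_new)² = 15.3 × (0.5/1)²
= 15.3 × 0.2500 = 3.82 kN

P_cr ≈ 3.82 kN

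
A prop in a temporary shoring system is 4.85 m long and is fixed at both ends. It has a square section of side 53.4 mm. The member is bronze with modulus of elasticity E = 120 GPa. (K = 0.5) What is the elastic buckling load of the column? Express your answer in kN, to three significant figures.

I = a⁴/12 = 53.4⁴/12 = 6.776×10^5 mm⁴
I = 6.776×10^5 mm⁴ = 6.776×10^-7 m⁴
Effective length L_e = K·L = 0.5 × 4.85 = 2.425 m
P_cr = π²EI / L_e² = π² × 120×10⁹ × 6.776×10^-7 / 2.425² = 1.365×10^5 N

P_cr ≈ 136 kN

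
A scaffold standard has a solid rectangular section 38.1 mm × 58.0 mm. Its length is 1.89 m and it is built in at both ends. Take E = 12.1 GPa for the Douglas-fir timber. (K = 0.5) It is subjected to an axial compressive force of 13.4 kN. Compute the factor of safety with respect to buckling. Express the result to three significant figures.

Buckling occurs about the weak axis: I_min = h·b³/12 with b = 38.1 mm (the shorter side).
I_min = 58.0×38.1³/12 = 2.673×10^5 mm⁴
I = 2.673×10^5 mm⁴ = 2.673×10^-7 m⁴
Effective length L_e = K·L = 0.5 × 1.89 = 0.9450 m
P_cr = π²EI / L_e² = π² × 12.1×10⁹ × 2.673×10^-7 / 0.9450² = 3.575×10^4 N
Factor of safety n = P_cr / P = 35.747 / 13.4 = 2.67

n ≈ 2.67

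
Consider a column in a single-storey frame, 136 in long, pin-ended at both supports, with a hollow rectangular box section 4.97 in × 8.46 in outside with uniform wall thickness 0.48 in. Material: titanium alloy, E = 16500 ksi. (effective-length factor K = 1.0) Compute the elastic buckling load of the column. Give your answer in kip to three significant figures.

Inner dimensions: h_i = 8.46 − 2×0.48 = 7.500 in, b_i = 4.97 − 2×0.48 = 4.010 in
Weak-axis I_min = (h_o·b_o³ − h_i·b_i³)/12 with b_o = 4.97, b_i = 4.010 in (shorter outer/inner sides).
I_min = (8.46×4.97³ − 7.500×4.010³)/12 = 46.25 in⁴
Effective length L_e = K·L = 1 × 136 = 136.0 in
P_cr = π²EI / L_e² = π² × 16500×10³ × 46.25 / 136.0² = 4.072×10^5 lb

P_cr ≈ 407 kip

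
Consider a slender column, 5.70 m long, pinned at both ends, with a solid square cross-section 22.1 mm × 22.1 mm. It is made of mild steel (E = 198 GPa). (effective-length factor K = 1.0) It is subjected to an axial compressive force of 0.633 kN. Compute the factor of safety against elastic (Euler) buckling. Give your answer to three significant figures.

I = a⁴/12 = 22.1⁴/12 = 1.988×10^4 mm⁴
I = 1.988×10^4 mm⁴ = 1.988×10^-8 m⁴
Effective length L_e = K·L = 1 × 5.70 = 5.700 m
P_cr = π²EI / L_e² = π² × 198×10⁹ × 1.988×10^-8 / 5.700² = 1.196×10^3 N
Factor of safety n = P_cr / P = 1.1956 / 0.633 = 1.89

n ≈ 1.89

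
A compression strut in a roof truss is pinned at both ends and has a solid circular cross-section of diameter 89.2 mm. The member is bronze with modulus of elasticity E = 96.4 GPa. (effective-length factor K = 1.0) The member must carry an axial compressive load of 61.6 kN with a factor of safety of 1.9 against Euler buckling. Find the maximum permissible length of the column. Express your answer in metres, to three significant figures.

L_max ≈ 5.03 m

I = πd⁴/64 = π×89.2⁴/64 = 3.108×10^6 mm⁴
I = 3.108×10^-6 m⁴
Required critical load P_cr = n·P = 1.9 × 61.6 = 117.0 kN = 1.170×10^5 N
From P_cr = π²EI/(K·L)²:  L = (1/K)·√(π²EI/P_cr) = (1/1)·√(π²×9.64×10^10×3.108×10^-6/1.170×10^5)
L = 5.03 m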